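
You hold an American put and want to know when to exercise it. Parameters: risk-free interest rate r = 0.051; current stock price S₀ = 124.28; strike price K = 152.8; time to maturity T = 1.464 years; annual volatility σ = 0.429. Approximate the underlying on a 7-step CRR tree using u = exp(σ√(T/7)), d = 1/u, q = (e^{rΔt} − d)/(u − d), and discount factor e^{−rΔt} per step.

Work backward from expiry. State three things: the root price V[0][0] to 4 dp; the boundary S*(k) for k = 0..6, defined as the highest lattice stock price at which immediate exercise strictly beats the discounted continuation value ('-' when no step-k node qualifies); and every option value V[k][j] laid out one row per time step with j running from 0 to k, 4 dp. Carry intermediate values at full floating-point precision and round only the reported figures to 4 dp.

params: Δt=0.20914 u=1.21676 d=0.82186 q=0.47826 e^(-rΔt)=0.98939
t_7 payoffs: 121.3248 106.2008 83.8098 50.6598 1.5812 0.0000 0.0000 0.0000
t_6: node(6,0) S=38.2978 payoff=114.5022 vs cont=112.8811 → 114.5022 [stop]  node(6,1) S=56.7000 payoff=96.1000 vs cont=94.4789 → 96.1000 [stop]  node(6,2) S=83.9445 payoff=68.8555 vs cont=67.2344 → 68.8555 [stop]  node(6,3) S=124.2800 payoff=28.5200 vs cont=26.8989 → 28.5200 [stop]  node(6,4) S=183.9969 payoff=0.0000 vs cont=0.8162 → 0.8162 [wait]  node(6,5) S=272.4079 payoff=0.0000 vs cont=0.0000 → 0.0000 [wait]  node(6,6) S=403.3007 payoff=0.0000 vs cont=0.0000 → 0.0000 [wait]  ⇒ S*(6)=124.2800
t_5: node(5,0) S=46.5992 payoff=106.2008 vs cont=104.5797 → 106.2008 [stop]  node(5,1) S=68.9902 payoff=83.8098 vs cont=82.1887 → 83.8098 [stop]  node(5,2) S=102.1402 payoff=50.6598 vs cont=49.0387 → 50.6598 [stop]  node(5,3) S=151.2188 payoff=1.5812 vs cont=15.1083 → 15.1083 [wait]  node(5,4) S=223.8799 payoff=0.0000 vs cont=0.4213 → 0.4213 [wait]  node(5,5) S=331.4548 payoff=0.0000 vs cont=0.0000 → 0.0000 [wait]  ⇒ S*(5)=102.1402
t_4: node(4,0) S=56.7000 payoff=96.1000 vs cont=94.4789 → 96.1000 [stop]  node(4,1) S=83.9445 payoff=68.8555 vs cont=67.2344 → 68.8555 [stop]  node(4,2) S=124.2800 payoff=28.5200 vs cont=33.2997 → 33.2997 [wait]  node(4,3) S=183.9969 payoff=0.0000 vs cont=7.9983 → 7.9983 [wait]  node(4,4) S=272.4079 payoff=0.0000 vs cont=0.2175 → 0.2175 [wait]  ⇒ S*(4)=83.9445
t_3: node(3,0) S=68.9902 payoff=83.8098 vs cont=82.1887 → 83.8098 [stop]  node(3,1) S=102.1402 payoff=50.6598 vs cont=51.3004 → 51.3004 [wait]  node(3,2) S=151.2188 payoff=1.5812 vs cont=20.9741 → 20.9741 [wait]  node(3,3) S=223.8799 payoff=0.0000 vs cont=4.2316 → 4.2316 [wait]  ⇒ S*(3)=68.9902
t_2: node(2,0) S=83.9445 payoff=68.8555 vs cont=67.5375 → 68.8555 [stop]  node(2,1) S=124.2800 payoff=28.5200 vs cont=36.4060 → 36.4060 [wait]  node(2,2) S=183.9969 payoff=0.0000 vs cont=12.8292 → 12.8292 [wait]  ⇒ S*(2)=83.9445
t_1: node(1,0) S=102.1402 payoff=50.6598 vs cont=52.7702 → 52.7702 [wait]  node(1,1) S=151.2188 payoff=1.5812 vs cont=24.8635 → 24.8635 [wait]  ⇒ S*(1)=-
t_0: node(0,0) S=124.2800 payoff=28.5200 vs cont=39.0052 → 39.0052 [wait]  ⇒ S*(0)=-

price = 39.0052
boundary = - - 83.9445 68.9902 83.9445 102.1402 124.2800
tree:
39.0052
52.7702 24.8635
68.8555 36.4060 12.8292
83.8098 51.3004 20.9741 4.2316
96.1000 68.8555 33.2997 7.9983 0.2175
106.2008 83.8098 50.6598 15.1083 0.4213 0.0000
114.5022 96.1000 68.8555 28.5200 0.8162 0.0000 0.0000
121.3248 106.2008 83.8098 50.6598 1.5812 0.0000 0.0000 0.0000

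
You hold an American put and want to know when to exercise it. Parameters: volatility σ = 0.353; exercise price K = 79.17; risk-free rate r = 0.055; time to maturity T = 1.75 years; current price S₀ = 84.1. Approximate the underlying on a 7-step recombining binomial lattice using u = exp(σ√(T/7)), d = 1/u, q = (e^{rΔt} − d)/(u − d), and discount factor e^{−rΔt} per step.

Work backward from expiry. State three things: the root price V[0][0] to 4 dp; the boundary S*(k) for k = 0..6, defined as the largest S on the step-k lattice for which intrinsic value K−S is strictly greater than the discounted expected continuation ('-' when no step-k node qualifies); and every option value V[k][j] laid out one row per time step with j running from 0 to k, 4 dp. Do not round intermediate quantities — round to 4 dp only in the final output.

price = 10.1694
boundary = - - - 49.5264 41.5130 49.5264 59.0867
tree:
10.1694
15.0132 5.5123
21.4835 8.8323 2.2794
29.6436 13.7598 4.0526 0.5341
37.6570 20.6799 7.0849 1.0723 0.0000
44.3739 29.6436 12.1137 2.1529 0.0000 0.0000
50.0039 37.6570 20.0833 4.3222 0.0000 0.0000 0.0000
54.7230 44.3739 29.6436 8.6775 0.0000 0.0000 0.0000 0.0000

Δt=0.25000, u=1.19303, d=0.83820, q=0.49501, disc=e^(-rΔt)=0.98634
k=7 terminal: V=max(K-S,0) → 54.7230 44.3739 29.6436 8.6775 0.0000 0.0000 0.0000 0.0000
k=6: j=0 S=29.1661 intr=50.0039 cont=48.9228 V=50.0039[EX]; j=1 S=41.5130 intr=37.6570 cont=36.5759 V=37.6570[EX]; j=2 S=59.0867 intr=20.0833 cont=19.0021 V=20.0833[EX]; j=3 S=84.1000 intr=0.0000 cont=4.3222 V=4.3222[hold]; j=4 S=119.7021 intr=0.0000 cont=0.0000 V=0.0000[hold]; j=5 S=170.3758 intr=0.0000 cont=0.0000 V=0.0000[hold]; j=6 S=242.5012 intr=0.0000 cont=0.0000 V=0.0000[hold]  S*(6)=59.0867
k=5: j=0 S=34.7961 intr=44.3739 cont=43.2927 V=44.3739[EX]; j=1 S=49.5264 intr=29.6436 cont=28.5624 V=29.6436[EX]; j=2 S=70.4925 intr=8.6775 cont=12.1137 V=12.1137[hold]; j=3 S=100.3342 intr=0.0000 cont=2.1529 V=2.1529[hold]; j=4 S=142.8088 intr=0.0000 cont=0.0000 V=0.0000[hold]; j=5 S=203.2642 intr=0.0000 cont=0.0000 V=0.0000[hold]  S*(5)=49.5264
k=4: j=0 S=41.5130 intr=37.6570 cont=36.5759 V=37.6570[EX]; j=1 S=59.0867 intr=20.0833 cont=20.6799 V=20.6799[hold]; j=2 S=84.1000 intr=0.0000 cont=7.0849 V=7.0849[hold]; j=3 S=119.7021 intr=0.0000 cont=1.0723 V=1.0723[hold]; j=4 S=170.3758 intr=0.0000 cont=0.0000 V=0.0000[hold]  S*(4)=41.5130
k=3: j=0 S=49.5264 intr=29.6436 cont=28.8537 V=29.6436[EX]; j=1 S=70.4925 intr=8.6775 cont=13.7598 V=13.7598[hold]; j=2 S=100.3342 intr=0.0000 cont=4.0526 V=4.0526[hold]; j=3 S=142.8088 intr=0.0000 cont=0.5341 V=0.5341[hold]  S*(3)=49.5264
k=2: j=0 S=59.0867 intr=20.0833 cont=21.4835 V=21.4835[hold]; j=1 S=84.1000 intr=0.0000 cont=8.8323 V=8.8323[hold]; j=2 S=119.7021 intr=0.0000 cont=2.2794 V=2.2794[hold]  S*(2)=-
k=1: j=0 S=70.4925 intr=8.6775 cont=15.0132 V=15.0132[hold]; j=1 S=100.3342 intr=0.0000 cont=5.5123 V=5.5123[hold]  S*(1)=-
k=0: j=0 S=84.1000 intr=0.0000 cont=10.1694 V=10.1694[hold]  S*(0)=-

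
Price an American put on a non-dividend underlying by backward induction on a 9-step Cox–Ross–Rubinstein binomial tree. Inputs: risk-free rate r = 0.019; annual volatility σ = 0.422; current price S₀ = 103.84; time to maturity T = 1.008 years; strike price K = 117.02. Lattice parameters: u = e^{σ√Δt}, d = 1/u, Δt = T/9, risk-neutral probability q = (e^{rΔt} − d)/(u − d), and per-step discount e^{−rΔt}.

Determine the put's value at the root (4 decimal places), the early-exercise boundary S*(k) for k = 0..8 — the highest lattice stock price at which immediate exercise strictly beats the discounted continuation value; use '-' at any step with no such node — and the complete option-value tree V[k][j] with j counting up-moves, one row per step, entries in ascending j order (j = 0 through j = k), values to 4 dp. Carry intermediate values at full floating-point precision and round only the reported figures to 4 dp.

price = 24.4196
boundary = - - - - 59.0237 67.9768 78.2880 67.9768 78.2880
tree:
24.4196
31.7973 16.2856
40.1679 22.5871 9.3174
49.1014 30.3665 13.9960 4.1315
57.9963 39.3833 20.4276 6.8721 1.0877
65.7703 49.0432 28.7667 11.2014 2.0654 0.0000
72.5203 57.9963 38.7320 17.7609 3.9221 0.0000 0.0000
78.3813 65.7703 49.0432 27.0617 7.4478 0.0000 0.0000 0.0000
83.4704 72.5203 57.9963 38.7320 14.1430 0.0000 0.0000 0.0000 0.0000
87.8892 78.3813 65.7703 49.0432 26.8566 0.0000 0.0000 0.0000 0.0000 0.0000

Δt=0.11200  u=1.15169  d=0.86829  q=0.47227  discount=0.99787
step 9 (expiry): payoffs max(K−S,0) = 87.8892 78.3813 65.7703 49.0432 26.8566 0.0000 0.0000 0.0000 0.0000 0.0000
step 8: (k=8,j=0): S=33.5496, (K−S)⁺=83.4704, hold=83.2216 ⇒ V=83.4704 exercise | (k=8,j=1): S=44.4997, (K−S)⁺=72.5203, hold=72.2716 ⇒ V=72.5203 exercise | (k=8,j=2): S=59.0237, (K−S)⁺=57.9963, hold=57.7476 ⇒ V=57.9963 exercise | (k=8,j=3): S=78.2880, (K−S)⁺=38.7320, hold=38.4832 ⇒ V=38.7320 exercise | (k=8,j=4): S=103.8400, (K−S)⁺=13.1800, hold=14.1430 ⇒ V=14.1430 continue | (k=8,j=5): S=137.7317, (K−S)⁺=0.0000, hold=0.0000 ⇒ V=0.0000 continue | (k=8,j=6): S=182.6851, (K−S)⁺=0.0000, hold=0.0000 ⇒ V=0.0000 continue | (k=8,j=7): S=242.3106, (K−S)⁺=0.0000, hold=0.0000 ⇒ V=0.0000 continue | (k=8,j=8): S=321.3969, (K−S)⁺=0.0000, hold=0.0000 ⇒ V=0.0000 continue  boundary S*=78.2880
step 7: (k=7,j=0): S=38.6387, (K−S)⁺=78.3813, hold=78.1326 ⇒ V=78.3813 exercise | (k=7,j=1): S=51.2497, (K−S)⁺=65.7703, hold=65.5215 ⇒ V=65.7703 exercise | (k=7,j=2): S=67.9768, (K−S)⁺=49.0432, hold=48.7944 ⇒ V=49.0432 exercise | (k=7,j=3): S=90.1634, (K−S)⁺=26.8566, hold=27.0617 ⇒ V=27.0617 continue | (k=7,j=4): S=119.5912, (K−S)⁺=0.0000, hold=7.4478 ⇒ V=7.4478 continue | (k=7,j=5): S=158.6239, (K−S)⁺=0.0000, hold=0.0000 ⇒ V=0.0000 continue | (k=7,j=6): S=210.3962, (K−S)⁺=0.0000, hold=0.0000 ⇒ V=0.0000 continue | (k=7,j=7): S=279.0661, (K−S)⁺=0.0000, hold=0.0000 ⇒ V=0.0000 continue  boundary S*=67.9768
step 6: (k=6,j=0): S=44.4997, (K−S)⁺=72.5203, hold=72.2716 ⇒ V=72.5203 exercise | (k=6,j=1): S=59.0237, (K−S)⁺=57.9963, hold=57.7476 ⇒ V=57.9963 exercise | (k=6,j=2): S=78.2880, (K−S)⁺=38.7320, hold=38.5798 ⇒ V=38.7320 exercise | (k=6,j=3): S=103.8400, (K−S)⁺=13.1800, hold=17.7609 ⇒ V=17.7609 continue | (k=6,j=4): S=137.7317, (K−S)⁺=0.0000, hold=3.9221 ⇒ V=3.9221 continue | (k=6,j=5): S=182.6851, (K−S)⁺=0.0000, hold=0.0000 ⇒ V=0.0000 continue | (k=6,j=6): S=242.3106, (K−S)⁺=0.0000, hold=0.0000 ⇒ V=0.0000 continue  boundary S*=78.2880
step 5: (k=5,j=0): S=51.2497, (K−S)⁺=65.7703, hold=65.5215 ⇒ V=65.7703 exercise | (k=5,j=1): S=67.9768, (K−S)⁺=49.0432, hold=48.7944 ⇒ V=49.0432 exercise | (k=5,j=2): S=90.1634, (K−S)⁺=26.8566, hold=28.7667 ⇒ V=28.7667 continue | (k=5,j=3): S=119.5912, (K−S)⁺=0.0000, hold=11.2014 ⇒ V=11.2014 continue | (k=5,j=4): S=158.6239, (K−S)⁺=0.0000, hold=2.0654 ⇒ V=2.0654 continue | (k=5,j=5): S=210.3962, (K−S)⁺=0.0000, hold=0.0000 ⇒ V=0.0000 continue  boundary S*=67.9768
step 4: (k=4,j=0): S=59.0237, (K−S)⁺=57.9963, hold=57.7476 ⇒ V=57.9963 exercise | (k=4,j=1): S=78.2880, (K−S)⁺=38.7320, hold=39.3833 ⇒ V=39.3833 continue | (k=4,j=2): S=103.8400, (K−S)⁺=13.1800, hold=20.4276 ⇒ V=20.4276 continue | (k=4,j=3): S=137.7317, (K−S)⁺=0.0000, hold=6.8721 ⇒ V=6.8721 continue | (k=4,j=4): S=182.6851, (K−S)⁺=0.0000, hold=1.0877 ⇒ V=1.0877 continue  boundary S*=59.0237
step 3: (k=3,j=0): S=67.9768, (K−S)⁺=49.0432, hold=49.1014 ⇒ V=49.1014 continue | (k=3,j=1): S=90.1634, (K−S)⁺=26.8566, hold=30.3665 ⇒ V=30.3665 continue | (k=3,j=2): S=119.5912, (K−S)⁺=0.0000, hold=13.9960 ⇒ V=13.9960 continue | (k=3,j=3): S=158.6239, (K−S)⁺=0.0000, hold=4.1315 ⇒ V=4.1315 continue  boundary S*=-
step 2: (k=2,j=0): S=78.2880, (K−S)⁺=38.7320, hold=40.1679 ⇒ V=40.1679 continue | (k=2,j=1): S=103.8400, (K−S)⁺=13.1800, hold=22.5871 ⇒ V=22.5871 continue | (k=2,j=2): S=137.7317, (K−S)⁺=0.0000, hold=9.3174 ⇒ V=9.3174 continue  boundary S*=-
step 1: (k=1,j=0): S=90.1634, (K−S)⁺=26.8566, hold=31.7973 ⇒ V=31.7973 continue | (k=1,j=1): S=119.5912, (K−S)⁺=0.0000, hold=16.2856 ⇒ V=16.2856 continue  boundary S*=-
step 0: (k=0,j=0): S=103.8400, (K−S)⁺=13.1800, hold=24.4196 ⇒ V=24.4196 continue  boundary S*=-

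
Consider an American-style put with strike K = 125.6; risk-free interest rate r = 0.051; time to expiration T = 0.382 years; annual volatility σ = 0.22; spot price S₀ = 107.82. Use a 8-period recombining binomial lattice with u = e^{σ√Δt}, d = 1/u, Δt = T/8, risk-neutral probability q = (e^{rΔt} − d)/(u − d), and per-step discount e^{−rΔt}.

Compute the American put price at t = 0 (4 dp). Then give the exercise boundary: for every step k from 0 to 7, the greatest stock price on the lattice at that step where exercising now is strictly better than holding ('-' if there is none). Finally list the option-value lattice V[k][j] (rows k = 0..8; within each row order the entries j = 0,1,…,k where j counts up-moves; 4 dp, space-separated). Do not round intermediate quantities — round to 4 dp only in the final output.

Δt=0.04775  u=1.04925  d=0.95306  q=0.51333  discount=0.99757
step 8 (expiry): payoffs max(K−S,0) = 52.2038 44.7965 36.6417 27.6639 17.7800 6.8986 0.0000 0.0000 0.0000
step 7: (k=7,j=0): S=77.0108, (K−S)⁺=48.5892, hold=48.2837 ⇒ V=48.5892 exercise | (k=7,j=1): S=84.7829, (K−S)⁺=40.8171, hold=40.5116 ⇒ V=40.8171 exercise | (k=7,j=2): S=93.3393, (K−S)⁺=32.2607, hold=31.9552 ⇒ V=32.2607 exercise | (k=7,j=3): S=102.7593, (K−S)⁺=22.8407, hold=22.5352 ⇒ V=22.8407 exercise | (k=7,j=4): S=113.1299, (K−S)⁺=12.4701, hold=12.1646 ⇒ V=12.4701 exercise | (k=7,j=5): S=124.5472, (K−S)⁺=1.0528, hold=3.3492 ⇒ V=3.3492 continue | (k=7,j=6): S=137.1167, (K−S)⁺=0.0000, hold=0.0000 ⇒ V=0.0000 continue | (k=7,j=7): S=150.9548, (K−S)⁺=0.0000, hold=0.0000 ⇒ V=0.0000 continue  boundary S*=113.1299
step 6: (k=6,j=0): S=80.8035, (K−S)⁺=44.7965, hold=44.4910 ⇒ V=44.7965 exercise | (k=6,j=1): S=88.9583, (K−S)⁺=36.6417, hold=36.3362 ⇒ V=36.6417 exercise | (k=6,j=2): S=97.9361, (K−S)⁺=27.6639, hold=27.3584 ⇒ V=27.6639 exercise | (k=6,j=3): S=107.8200, (K−S)⁺=17.7800, hold=17.4745 ⇒ V=17.7800 exercise | (k=6,j=4): S=118.7014, (K−S)⁺=6.8986, hold=7.7691 ⇒ V=7.7691 continue | (k=6,j=5): S=130.6809, (K−S)⁺=0.0000, hold=1.6260 ⇒ V=1.6260 continue | (k=6,j=6): S=143.8695, (K−S)⁺=0.0000, hold=0.0000 ⇒ V=0.0000 continue  boundary S*=107.8200
step 5: (k=5,j=0): S=84.7829, (K−S)⁺=40.8171, hold=40.5116 ⇒ V=40.8171 exercise | (k=5,j=1): S=93.3393, (K−S)⁺=32.2607, hold=31.9552 ⇒ V=32.2607 exercise | (k=5,j=2): S=102.7593, (K−S)⁺=22.8407, hold=22.5352 ⇒ V=22.8407 exercise | (k=5,j=3): S=113.1299, (K−S)⁺=12.4701, hold=12.6103 ⇒ V=12.6103 continue | (k=5,j=4): S=124.5472, (K−S)⁺=1.0528, hold=4.6044 ⇒ V=4.6044 continue | (k=5,j=5): S=137.1167, (K−S)⁺=0.0000, hold=0.7894 ⇒ V=0.7894 continue  boundary S*=102.7593
step 4: (k=4,j=0): S=88.9583, (K−S)⁺=36.6417, hold=36.3362 ⇒ V=36.6417 exercise | (k=4,j=1): S=97.9361, (K−S)⁺=27.6639, hold=27.3584 ⇒ V=27.6639 exercise | (k=4,j=2): S=107.8200, (K−S)⁺=17.7800, hold=17.5463 ⇒ V=17.7800 exercise | (k=4,j=3): S=118.7014, (K−S)⁺=6.8986, hold=8.4799 ⇒ V=8.4799 continue | (k=4,j=4): S=130.6809, (K−S)⁺=0.0000, hold=2.6396 ⇒ V=2.6396 continue  boundary S*=107.8200
step 3: (k=3,j=0): S=93.3393, (K−S)⁺=32.2607, hold=31.9552 ⇒ V=32.2607 exercise | (k=3,j=1): S=102.7593, (K−S)⁺=22.8407, hold=22.5352 ⇒ V=22.8407 exercise | (k=3,j=2): S=113.1299, (K−S)⁺=12.4701, hold=12.9743 ⇒ V=12.9743 continue | (k=3,j=3): S=124.5472, (K−S)⁺=1.0528, hold=5.4685 ⇒ V=5.4685 continue  boundary S*=102.7593
step 2: (k=2,j=0): S=97.9361, (K−S)⁺=27.6639, hold=27.3584 ⇒ V=27.6639 exercise | (k=2,j=1): S=107.8200, (K−S)⁺=17.7800, hold=17.7327 ⇒ V=17.7800 exercise | (k=2,j=2): S=118.7014, (K−S)⁺=6.8986, hold=9.0992 ⇒ V=9.0992 continue  boundary S*=107.8200
step 1: (k=1,j=0): S=102.7593, (K−S)⁺=22.8407, hold=22.5352 ⇒ V=22.8407 exercise | (k=1,j=1): S=113.1299, (K−S)⁺=12.4701, hold=13.2914 ⇒ V=13.2914 continue  boundary S*=102.7593
step 0: (k=0,j=0): S=107.8200, (K−S)⁺=17.7800, hold=17.8951 ⇒ V=17.8951 continue  boundary S*=-

price = 17.8951
boundary = - 102.7593 107.8200 102.7593 107.8200 102.7593 107.8200 113.1299
tree:
17.8951
22.8407 13.2914
27.6639 17.7800 9.0992
32.2607 22.8407 12.9743 5.4685
36.6417 27.6639 17.7800 8.4799 2.6396
40.8171 32.2607 22.8407 12.6103 4.6044 0.7894
44.7965 36.6417 27.6639 17.7800 7.7691 1.6260 0.0000
48.5892 40.8171 32.2607 22.8407 12.4701 3.3492 0.0000 0.0000
52.2038 44.7965 36.6417 27.6639 17.7800 6.8986 0.0000 0.0000 0.0000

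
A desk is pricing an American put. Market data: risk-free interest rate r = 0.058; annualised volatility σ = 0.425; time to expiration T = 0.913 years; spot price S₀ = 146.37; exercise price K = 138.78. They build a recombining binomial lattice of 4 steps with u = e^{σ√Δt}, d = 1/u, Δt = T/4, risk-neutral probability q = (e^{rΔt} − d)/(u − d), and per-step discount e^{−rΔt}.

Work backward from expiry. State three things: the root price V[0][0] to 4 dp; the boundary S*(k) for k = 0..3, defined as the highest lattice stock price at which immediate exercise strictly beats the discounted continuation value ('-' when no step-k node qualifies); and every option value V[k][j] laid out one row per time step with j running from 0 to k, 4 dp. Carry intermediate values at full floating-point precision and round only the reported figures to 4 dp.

Δt=0.22825, u=1.22513, d=0.81624, q=0.48200, disc=e^(-rΔt)=0.98685
k=4 terminal: V=max(K-S,0) → 73.8082 41.2611 0.0000 0.0000 0.0000
k=3: j=0 S=79.5989 intr=59.1811 cont=57.3560 V=59.1811[EX]; j=1 S=119.4732 intr=19.3068 cont=21.0920 V=21.0920[hold]; j=2 S=179.3221 intr=0.0000 cont=0.0000 V=0.0000[hold]; j=3 S=269.1518 intr=0.0000 cont=0.0000 V=0.0000[hold]  S*(3)=79.5989
k=2: j=0 S=97.5189 intr=41.2611 cont=40.2852 V=41.2611[EX]; j=1 S=146.3700 intr=0.0000 cont=10.7819 V=10.7819[hold]; j=2 S=219.6927 intr=0.0000 cont=0.0000 V=0.0000[hold]  S*(2)=97.5189
k=1: j=0 S=119.4732 intr=19.3068 cont=26.2206 V=26.2206[hold]; j=1 S=179.3221 intr=0.0000 cont=5.5115 V=5.5115[hold]  S*(1)=-
k=0: j=0 S=146.3700 intr=0.0000 cont=16.0252 V=16.0252[hold]  S*(0)=-

price = 16.0252
boundary = - - 97.5189 79.5989
tree:
16.0252
26.2206 5.5115
41.2611 10.7819 0.0000
59.1811 21.0920 0.0000 0.0000
73.8082 41.2611 0.0000 0.0000 0.0000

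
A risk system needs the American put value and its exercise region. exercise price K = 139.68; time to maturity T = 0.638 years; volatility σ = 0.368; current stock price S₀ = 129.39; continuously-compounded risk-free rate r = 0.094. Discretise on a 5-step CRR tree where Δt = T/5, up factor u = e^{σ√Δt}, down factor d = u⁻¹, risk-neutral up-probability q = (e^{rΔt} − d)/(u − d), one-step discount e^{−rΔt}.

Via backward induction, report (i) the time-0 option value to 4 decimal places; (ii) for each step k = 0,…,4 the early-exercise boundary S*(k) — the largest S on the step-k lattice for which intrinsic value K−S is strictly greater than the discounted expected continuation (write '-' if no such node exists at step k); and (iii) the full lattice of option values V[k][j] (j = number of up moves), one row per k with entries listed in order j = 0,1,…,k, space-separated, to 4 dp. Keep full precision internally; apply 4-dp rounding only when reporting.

params: Δt=0.12760 u=1.14049 d=0.87682 q=0.51295 e^(-rΔt)=0.98808
t_5 payoffs: 72.6217 52.4569 26.2283 0.0000 0.0000 0.0000
t_4: node(4,0) S=76.4790 payoff=63.2010 vs cont=61.5357 → 63.2010 [stop]  node(4,1) S=99.4767 payoff=40.2033 vs cont=38.5379 → 40.2033 [stop]  node(4,2) S=129.3900 payoff=10.2900 vs cont=12.6222 → 12.6222 [wait]  node(4,3) S=168.2984 payoff=0.0000 vs cont=0.0000 → 0.0000 [wait]  node(4,4) S=218.9069 payoff=0.0000 vs cont=0.0000 → 0.0000 [wait]  ⇒ S*(4)=99.4767
t_3: node(3,0) S=87.2231 payoff=52.4569 vs cont=50.7915 → 52.4569 [stop]  node(3,1) S=113.4517 payoff=26.2283 vs cont=25.7450 → 26.2283 [stop]  node(3,2) S=147.5674 payoff=0.0000 vs cont=6.0744 → 6.0744 [wait]  node(3,3) S=191.9419 payoff=0.0000 vs cont=0.0000 → 0.0000 [wait]  ⇒ S*(3)=113.4517
t_2: node(2,0) S=99.4767 payoff=40.2033 vs cont=38.5379 → 40.2033 [stop]  node(2,1) S=129.3900 payoff=10.2900 vs cont=15.7009 → 15.7009 [wait]  node(2,2) S=168.2984 payoff=0.0000 vs cont=2.9233 → 2.9233 [wait]  ⇒ S*(2)=99.4767
t_1: node(1,0) S=113.4517 payoff=26.2283 vs cont=27.3053 → 27.3053 [wait]  node(1,1) S=147.5674 payoff=0.0000 vs cont=9.0376 → 9.0376 [wait]  ⇒ S*(1)=-
t_0: node(0,0) S=129.3900 payoff=10.2900 vs cont=17.7211 → 17.7211 [wait]  ⇒ S*(0)=-

price = 17.7211
boundary = - - 99.4767 113.4517 99.4767
tree:
17.7211
27.3053 9.0376
40.2033 15.7009 2.9233
52.4569 26.2283 6.0744 0.0000
63.2010 40.2033 12.6222 0.0000 0.0000
72.6217 52.4569 26.2283 0.0000 0.0000 0.0000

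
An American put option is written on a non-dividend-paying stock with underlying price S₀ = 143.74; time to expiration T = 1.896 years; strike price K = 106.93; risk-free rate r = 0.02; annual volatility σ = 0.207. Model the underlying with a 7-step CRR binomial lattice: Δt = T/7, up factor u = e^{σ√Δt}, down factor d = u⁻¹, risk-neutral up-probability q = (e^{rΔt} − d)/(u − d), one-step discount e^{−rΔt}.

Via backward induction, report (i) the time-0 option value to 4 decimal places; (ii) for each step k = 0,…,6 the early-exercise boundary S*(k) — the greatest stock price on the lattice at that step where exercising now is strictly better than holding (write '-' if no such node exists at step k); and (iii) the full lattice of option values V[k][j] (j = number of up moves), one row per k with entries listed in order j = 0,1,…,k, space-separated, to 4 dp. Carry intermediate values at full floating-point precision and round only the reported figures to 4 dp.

price = 2.0787
boundary = - - - - - 83.8770 93.4178
tree:
2.0787
3.5304 0.6395
5.8900 1.1928 0.0893
9.6057 2.2125 0.1790 0.0000
15.1995 4.0774 0.3587 0.0000 0.0000
23.0530 7.4568 0.7187 0.0000 0.0000 0.0000
31.6194 13.5122 1.4402 0.0000 0.0000 0.0000 0.0000
39.3110 23.0530 2.8861 0.0000 0.0000 0.0000 0.0000 0.0000

Δt=0.27086, u=1.11375, d=0.89787, q=0.49825, disc=e^(-rΔt)=0.99460
k=7 terminal: V=max(K-S,0) → 39.3110 23.0530 2.8861 0.0000 0.0000 0.0000 0.0000 0.0000
k=6: j=0 S=75.3106 intr=31.6194 cont=31.0417 V=31.6194[EX]; j=1 S=93.4178 intr=13.5122 cont=12.9345 V=13.5122[EX]; j=2 S=115.8787 intr=0.0000 cont=1.4402 V=1.4402[hold]; j=3 S=143.7400 intr=0.0000 cont=0.0000 V=0.0000[hold]; j=4 S=178.3001 intr=0.0000 cont=0.0000 V=0.0000[hold]; j=5 S=221.1696 intr=0.0000 cont=0.0000 V=0.0000[hold]; j=6 S=274.3465 intr=0.0000 cont=0.0000 V=0.0000[hold]  S*(6)=93.4178
k=5: j=0 S=83.8770 intr=23.0530 cont=22.4753 V=23.0530[EX]; j=1 S=104.0439 intr=2.8861 cont=7.4568 V=7.4568[hold]; j=2 S=129.0597 intr=0.0000 cont=0.7187 V=0.7187[hold]; j=3 S=160.0901 intr=0.0000 cont=0.0000 V=0.0000[hold]; j=4 S=198.5814 intr=0.0000 cont=0.0000 V=0.0000[hold]; j=5 S=246.3272 intr=0.0000 cont=0.0000 V=0.0000[hold]  S*(5)=83.8770
k=4: j=0 S=93.4178 intr=13.5122 cont=15.1995 V=15.1995[hold]; j=1 S=115.8787 intr=0.0000 cont=4.0774 V=4.0774[hold]; j=2 S=143.7400 intr=0.0000 cont=0.3587 V=0.3587[hold]; j=3 S=178.3001 intr=0.0000 cont=0.0000 V=0.0000[hold]; j=4 S=221.1696 intr=0.0000 cont=0.0000 V=0.0000[hold]  S*(4)=-
k=3: j=0 S=104.0439 intr=2.8861 cont=9.6057 V=9.6057[hold]; j=1 S=129.0597 intr=0.0000 cont=2.2125 V=2.2125[hold]; j=2 S=160.0901 intr=0.0000 cont=0.1790 V=0.1790[hold]; j=3 S=198.5814 intr=0.0000 cont=0.0000 V=0.0000[hold]  S*(3)=-
k=2: j=0 S=115.8787 intr=0.0000 cont=5.8900 V=5.8900[hold]; j=1 S=143.7400 intr=0.0000 cont=1.1928 V=1.1928[hold]; j=2 S=178.3001 intr=0.0000 cont=0.0893 V=0.0893[hold]  S*(2)=-
k=1: j=0 S=129.0597 intr=0.0000 cont=3.5304 V=3.5304[hold]; j=1 S=160.0901 intr=0.0000 cont=0.6395 V=0.6395[hold]  S*(1)=-
k=0: j=0 S=143.7400 intr=0.0000 cont=2.0787 V=2.0787[hold]  S*(0)=-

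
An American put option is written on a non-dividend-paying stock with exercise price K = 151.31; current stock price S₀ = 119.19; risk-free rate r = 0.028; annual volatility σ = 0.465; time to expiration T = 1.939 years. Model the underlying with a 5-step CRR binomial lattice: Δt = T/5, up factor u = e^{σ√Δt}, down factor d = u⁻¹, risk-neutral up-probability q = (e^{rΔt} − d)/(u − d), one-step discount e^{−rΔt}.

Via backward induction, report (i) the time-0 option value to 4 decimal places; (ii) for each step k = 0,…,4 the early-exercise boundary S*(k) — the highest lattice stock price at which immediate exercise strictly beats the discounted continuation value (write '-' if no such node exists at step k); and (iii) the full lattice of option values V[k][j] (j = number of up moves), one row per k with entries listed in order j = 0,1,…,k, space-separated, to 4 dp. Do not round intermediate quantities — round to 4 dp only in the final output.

params: Δt=0.38780 u=1.33586 d=0.74858 q=0.44670 e^(-rΔt)=0.98920
t_5 payoffs: 123.2917 101.3110 62.0863 0.0000 0.0000 0.0000
t_4: node(4,0) S=37.4284 payoff=113.8816 vs cont=112.2475 → 113.8816 [stop]  node(4,1) S=66.7914 payoff=84.5186 vs cont=82.8845 → 84.5186 [stop]  node(4,2) S=119.1900 payoff=32.1200 vs cont=33.9814 → 33.9814 [wait]  node(4,3) S=212.6959 payoff=0.0000 vs cont=0.0000 → 0.0000 [wait]  node(4,4) S=379.5581 payoff=0.0000 vs cont=0.0000 → 0.0000 [wait]  ⇒ S*(4)=66.7914
t_3: node(3,0) S=49.9990 payoff=101.3110 vs cont=99.6769 → 101.3110 [stop]  node(3,1) S=89.2237 payoff=62.0863 vs cont=61.2747 → 62.0863 [stop]  node(3,2) S=159.2207 payoff=0.0000 vs cont=18.5989 → 18.5989 [wait]  node(3,3) S=284.1310 payoff=0.0000 vs cont=0.0000 → 0.0000 [wait]  ⇒ S*(3)=89.2237
t_2: node(2,0) S=66.7914 payoff=84.5186 vs cont=82.8845 → 84.5186 [stop]  node(2,1) S=119.1900 payoff=32.1200 vs cont=42.1998 → 42.1998 [wait]  node(2,2) S=212.6959 payoff=0.0000 vs cont=10.1797 → 10.1797 [wait]  ⇒ S*(2)=66.7914
t_1: node(1,0) S=89.2237 payoff=62.0863 vs cont=64.9062 → 64.9062 [wait]  node(1,1) S=159.2207 payoff=0.0000 vs cont=27.5952 → 27.5952 [wait]  ⇒ S*(1)=-
t_0: node(0,0) S=119.1900 payoff=32.1200 vs cont=47.7184 → 47.7184 [wait]  ⇒ S*(0)=-

price = 47.7184
boundary = - - 66.7914 89.2237 66.7914
tree:
47.7184
64.9062 27.5952
84.5186 42.1998 10.1797
101.3110 62.0863 18.5989 0.0000
113.8816 84.5186 33.9814 0.0000 0.0000
123.2917 101.3110 62.0863 0.0000 0.0000 0.0000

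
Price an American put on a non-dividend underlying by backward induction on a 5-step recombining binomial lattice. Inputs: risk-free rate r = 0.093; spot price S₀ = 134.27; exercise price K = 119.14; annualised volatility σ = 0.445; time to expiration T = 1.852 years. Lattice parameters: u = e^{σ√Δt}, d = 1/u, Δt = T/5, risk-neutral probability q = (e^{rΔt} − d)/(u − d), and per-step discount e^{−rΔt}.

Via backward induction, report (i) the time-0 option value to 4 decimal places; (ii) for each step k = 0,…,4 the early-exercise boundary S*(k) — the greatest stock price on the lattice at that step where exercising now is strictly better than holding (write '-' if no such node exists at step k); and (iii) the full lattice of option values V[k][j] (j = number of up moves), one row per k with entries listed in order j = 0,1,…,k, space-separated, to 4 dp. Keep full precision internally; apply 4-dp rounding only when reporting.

price = 16.4459
boundary = - - 78.1160 59.5827 78.1160
tree:
16.4459
26.4283 7.4882
41.0240 13.4992 1.9239
59.5573 23.8543 3.9560 0.0000
73.6935 41.0240 8.1344 0.0000 0.0000
84.4758 59.5573 16.7260 0.0000 0.0000 0.0000

Δt=0.37040, u=1.31105, d=0.76275, q=0.49662, disc=e^(-rΔt)=0.96614
k=5 terminal: V=max(K-S,0) → 84.4758 59.5573 16.7260 0.0000 0.0000 0.0000
k=4: j=0 S=45.4465 intr=73.6935 cont=69.6593 V=73.6935[EX]; j=1 S=78.1160 intr=41.0240 cont=36.9899 V=41.0240[EX]; j=2 S=134.2700 intr=0.0000 cont=8.1344 V=8.1344[hold]; j=3 S=230.7907 intr=0.0000 cont=0.0000 V=0.0000[hold]; j=4 S=396.6957 intr=0.0000 cont=0.0000 V=0.0000[hold]  S*(4)=78.1160
k=3: j=0 S=59.5827 intr=59.5573 cont=55.5232 V=59.5573[EX]; j=1 S=102.4140 intr=16.7260 cont=23.8543 V=23.8543[hold]; j=2 S=176.0348 intr=0.0000 cont=3.9560 V=3.9560[hold]; j=3 S=302.5784 intr=0.0000 cont=0.0000 V=0.0000[hold]  S*(3)=59.5827
k=2: j=0 S=78.1160 intr=41.0240 cont=40.4101 V=41.0240[EX]; j=1 S=134.2700 intr=0.0000 cont=13.4992 V=13.4992[hold]; j=2 S=230.7907 intr=0.0000 cont=1.9239 V=1.9239[hold]  S*(2)=78.1160
k=1: j=0 S=102.4140 intr=16.7260 cont=26.4283 V=26.4283[hold]; j=1 S=176.0348 intr=0.0000 cont=7.4882 V=7.4882[hold]  S*(1)=-
k=0: j=0 S=134.2700 intr=0.0000 cont=16.4459 V=16.4459[hold]  S*(0)=-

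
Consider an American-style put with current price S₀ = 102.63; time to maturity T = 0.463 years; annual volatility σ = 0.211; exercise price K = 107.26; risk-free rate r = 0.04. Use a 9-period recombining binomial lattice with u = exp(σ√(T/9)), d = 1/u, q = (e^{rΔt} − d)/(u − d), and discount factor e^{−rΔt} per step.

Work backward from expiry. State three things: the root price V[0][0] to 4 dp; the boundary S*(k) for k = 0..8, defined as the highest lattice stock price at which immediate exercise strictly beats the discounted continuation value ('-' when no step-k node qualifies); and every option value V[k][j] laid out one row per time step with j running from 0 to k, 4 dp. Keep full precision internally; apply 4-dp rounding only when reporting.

Δt=0.05144, u=1.04902, d=0.95327, q=0.50955, disc=e^(-rΔt)=0.99794
k=9 terminal: V=max(K-S,0) → 40.5462 33.8451 26.4709 18.3560 9.4260 0.0000 0.0000 0.0000 0.0000 0.0000
k=8: j=0 S=69.9842 intr=37.2758 cont=37.0554 V=37.2758[EX]; j=1 S=77.0138 intr=30.2462 cont=30.0257 V=30.2462[EX]; j=2 S=84.7495 intr=22.5105 cont=22.2900 V=22.5105[EX]; j=3 S=93.2622 intr=13.9978 cont=13.7773 V=13.9978[EX]; j=4 S=102.6300 intr=4.6300 cont=4.6135 V=4.6300[EX]; j=5 S=112.9388 intr=0.0000 cont=0.0000 V=0.0000[hold]; j=6 S=124.2830 intr=0.0000 cont=0.0000 V=0.0000[hold]; j=7 S=136.7667 intr=0.0000 cont=0.0000 V=0.0000[hold]; j=8 S=150.5043 intr=0.0000 cont=0.0000 V=0.0000[hold]  S*(8)=102.6300
k=7: j=0 S=73.4149 intr=33.8451 cont=33.6246 V=33.8451[EX]; j=1 S=80.7891 intr=26.4709 cont=26.2504 V=26.4709[EX]; j=2 S=88.9040 intr=18.3560 cont=18.1355 V=18.3560[EX]; j=3 S=97.8340 intr=9.4260 cont=9.2055 V=9.4260[EX]; j=4 S=107.6611 intr=0.0000 cont=2.2661 V=2.2661[hold]; j=5 S=118.4752 intr=0.0000 cont=0.0000 V=0.0000[hold]; j=6 S=130.3755 intr=0.0000 cont=0.0000 V=0.0000[hold]; j=7 S=143.4712 intr=0.0000 cont=0.0000 V=0.0000[hold]  S*(7)=97.8340
k=6: j=0 S=77.0138 intr=30.2462 cont=30.0257 V=30.2462[EX]; j=1 S=84.7495 intr=22.5105 cont=22.2900 V=22.5105[EX]; j=2 S=93.2622 intr=13.9978 cont=13.7773 V=13.9978[EX]; j=3 S=102.6300 intr=4.6300 cont=5.7658 V=5.7658[hold]; j=4 S=112.9388 intr=0.0000 cont=1.1091 V=1.1091[hold]; j=5 S=124.2830 intr=0.0000 cont=0.0000 V=0.0000[hold]; j=6 S=136.7667 intr=0.0000 cont=0.0000 V=0.0000[hold]  S*(6)=93.2622
k=5: j=0 S=80.7891 intr=26.4709 cont=26.2504 V=26.4709[EX]; j=1 S=88.9040 intr=18.3560 cont=18.1355 V=18.3560[EX]; j=2 S=97.8340 intr=9.4260 cont=9.7830 V=9.7830[hold]; j=3 S=107.6611 intr=0.0000 cont=3.3860 V=3.3860[hold]; j=4 S=118.4752 intr=0.0000 cont=0.5429 V=0.5429[hold]; j=5 S=130.3755 intr=0.0000 cont=0.0000 V=0.0000[hold]  S*(5)=88.9040
k=4: j=0 S=84.7495 intr=22.5105 cont=22.2900 V=22.5105[EX]; j=1 S=93.2622 intr=13.9978 cont=13.9589 V=13.9978[EX]; j=2 S=102.6300 intr=4.6300 cont=6.5100 V=6.5100[hold]; j=3 S=112.9388 intr=0.0000 cont=1.9333 V=1.9333[hold]; j=4 S=124.2830 intr=0.0000 cont=0.2657 V=0.2657[hold]  S*(4)=93.2622
k=3: j=0 S=88.9040 intr=18.3560 cont=18.1355 V=18.3560[EX]; j=1 S=97.8340 intr=9.4260 cont=10.1615 V=10.1615[hold]; j=2 S=107.6611 intr=0.0000 cont=4.1693 V=4.1693[hold]; j=3 S=118.4752 intr=0.0000 cont=1.0813 V=1.0813[hold]  S*(3)=88.9040
k=2: j=0 S=93.2622 intr=13.9978 cont=14.1513 V=14.1513[hold]; j=1 S=102.6300 intr=4.6300 cont=7.0936 V=7.0936[hold]; j=2 S=112.9388 intr=0.0000 cont=2.5905 V=2.5905[hold]  S*(2)=-
k=1: j=0 S=97.8340 intr=9.4260 cont=10.5333 V=10.5333[hold]; j=1 S=107.6611 intr=0.0000 cont=4.7892 V=4.7892[hold]  S*(1)=-
k=0: j=0 S=102.6300 intr=4.6300 cont=7.5908 V=7.5908[hold]  S*(0)=-

price = 7.5908
boundary = - - - 88.9040 93.2622 88.9040 93.2622 97.8340 102.6300
tree:
7.5908
10.5333 4.7892
14.1513 7.0936 2.5905
18.3560 10.1615 4.1693 1.0813
22.5105 13.9978 6.5100 1.9333 0.2657
26.4709 18.3560 9.7830 3.3860 0.5429 0.0000
30.2462 22.5105 13.9978 5.7658 1.1091 0.0000 0.0000
33.8451 26.4709 18.3560 9.4260 2.2661 0.0000 0.0000 0.0000
37.2758 30.2462 22.5105 13.9978 4.6300 0.0000 0.0000 0.0000 0.0000
40.5462 33.8451 26.4709 18.3560 9.4260 0.0000 0.0000 0.0000 0.0000 0.0000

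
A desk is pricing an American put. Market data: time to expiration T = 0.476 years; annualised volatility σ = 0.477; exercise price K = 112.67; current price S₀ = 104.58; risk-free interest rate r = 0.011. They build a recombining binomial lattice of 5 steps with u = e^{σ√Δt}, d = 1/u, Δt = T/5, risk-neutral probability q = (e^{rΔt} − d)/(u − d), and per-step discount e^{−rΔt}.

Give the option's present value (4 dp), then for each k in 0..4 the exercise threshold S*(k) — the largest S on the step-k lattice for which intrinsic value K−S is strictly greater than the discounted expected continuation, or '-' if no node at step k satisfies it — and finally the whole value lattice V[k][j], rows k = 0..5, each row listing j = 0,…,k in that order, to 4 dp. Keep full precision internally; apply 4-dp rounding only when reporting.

price = 18.6265
boundary = - - - 67.2505 77.9136
tree:
18.6265
26.2271 9.9872
35.4190 15.7873 3.3850
45.4195 24.0764 6.3553 0.0000
54.6233 34.7564 11.9321 0.0000 0.0000
62.5674 45.4195 22.4026 0.0000 0.0000 0.0000

Δt=0.09520  u=1.15856  d=0.86314  q=0.46682  discount=0.99895
step 5 (expiry): payoffs max(K−S,0) = 62.5674 45.4195 22.4026 0.0000 0.0000 0.0000
step 4: (k=4,j=0): S=58.0467, (K−S)⁺=54.6233, hold=54.5053 ⇒ V=54.6233 exercise | (k=4,j=1): S=77.9136, (K−S)⁺=34.7564, hold=34.6385 ⇒ V=34.7564 exercise | (k=4,j=2): S=104.5800, (K−S)⁺=8.0900, hold=11.9321 ⇒ V=11.9321 continue | (k=4,j=3): S=140.3731, (K−S)⁺=0.0000, hold=0.0000 ⇒ V=0.0000 continue | (k=4,j=4): S=188.4167, (K−S)⁺=0.0000, hold=0.0000 ⇒ V=0.0000 continue  boundary S*=77.9136
step 3: (k=3,j=0): S=67.2505, (K−S)⁺=45.4195, hold=45.3016 ⇒ V=45.4195 exercise | (k=3,j=1): S=90.2674, (K−S)⁺=22.4026, hold=24.0764 ⇒ V=24.0764 continue | (k=3,j=2): S=121.1620, (K−S)⁺=0.0000, hold=6.3553 ⇒ V=6.3553 continue | (k=3,j=3): S=162.6304, (K−S)⁺=0.0000, hold=0.0000 ⇒ V=0.0000 continue  boundary S*=67.2505
step 2: (k=2,j=0): S=77.9136, (K−S)⁺=34.7564, hold=35.4190 ⇒ V=35.4190 continue | (k=2,j=1): S=104.5800, (K−S)⁺=8.0900, hold=15.7873 ⇒ V=15.7873 continue | (k=2,j=2): S=140.3731, (K−S)⁺=0.0000, hold=3.3850 ⇒ V=3.3850 continue  boundary S*=-
step 1: (k=1,j=0): S=90.2674, (K−S)⁺=22.4026, hold=26.2271 ⇒ V=26.2271 continue | (k=1,j=1): S=121.1620, (K−S)⁺=0.0000, hold=9.9872 ⇒ V=9.9872 continue  boundary S*=-
step 0: (k=0,j=0): S=104.5800, (K−S)⁺=8.0900, hold=18.6265 ⇒ V=18.6265 continue  boundary S*=-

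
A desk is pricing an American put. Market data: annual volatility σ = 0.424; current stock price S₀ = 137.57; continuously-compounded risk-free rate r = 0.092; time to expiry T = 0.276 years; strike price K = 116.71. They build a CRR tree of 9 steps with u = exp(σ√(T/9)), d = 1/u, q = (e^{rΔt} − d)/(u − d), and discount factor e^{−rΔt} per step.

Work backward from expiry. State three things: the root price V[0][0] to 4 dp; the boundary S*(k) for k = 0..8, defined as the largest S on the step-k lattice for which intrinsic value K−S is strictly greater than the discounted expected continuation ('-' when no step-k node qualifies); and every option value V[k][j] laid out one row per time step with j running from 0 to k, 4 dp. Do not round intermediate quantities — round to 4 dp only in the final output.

price = 3.2954
boundary = - - - - - - 88.1139 94.9054 102.2204
tree:
3.2954
5.0882 1.5243
7.6746 2.5353 0.5238
11.2618 4.1373 0.9504 0.1010
15.9980 6.5977 1.7048 0.2028 0.0000
21.8722 10.2249 3.0144 0.4071 0.0000 0.0000
28.5961 15.2839 5.2328 0.8172 0.0000 0.0000 0.0000
34.9016 21.8046 8.8612 1.6404 0.0000 0.0000 0.0000 0.0000
40.7559 28.5961 14.4896 3.2931 0.0000 0.0000 0.0000 0.0000 0.0000
46.1912 34.9016 21.8046 6.6108 0.0000 0.0000 0.0000 0.0000 0.0000 0.0000

params: Δt=0.03067 u=1.07708 d=0.92844 q=0.50045 e^(-rΔt)=0.99718
t_9 payoffs: 46.1912 34.9016 21.8046 6.6108 0.0000 0.0000 0.0000 0.0000 0.0000 0.0000
t_8: node(8,0) S=75.9541 payoff=40.7559 vs cont=40.4271 → 40.7559 [stop]  node(8,1) S=88.1139 payoff=28.5961 vs cont=28.2673 → 28.5961 [stop]  node(8,2) S=102.2204 payoff=14.4896 vs cont=14.1608 → 14.4896 [stop]  node(8,3) S=118.5852 payoff=0.0000 vs cont=3.2931 → 3.2931 [wait]  node(8,4) S=137.5700 payoff=0.0000 vs cont=0.0000 → 0.0000 [wait]  node(8,5) S=159.5941 payoff=0.0000 vs cont=0.0000 → 0.0000 [wait]  node(8,6) S=185.1442 payoff=0.0000 vs cont=0.0000 → 0.0000 [wait]  node(8,7) S=214.7846 payoff=0.0000 vs cont=0.0000 → 0.0000 [wait]  node(8,8) S=249.1703 payoff=0.0000 vs cont=0.0000 → 0.0000 [wait]  ⇒ S*(8)=102.2204
t_7: node(7,0) S=81.8084 payoff=34.9016 vs cont=34.5728 → 34.9016 [stop]  node(7,1) S=94.9054 payoff=21.8046 vs cont=21.4758 → 21.8046 [stop]  node(7,2) S=110.0992 payoff=6.6108 vs cont=8.8612 → 8.8612 [wait]  node(7,3) S=127.7254 payoff=0.0000 vs cont=1.6404 → 1.6404 [wait]  node(7,4) S=148.1734 payoff=0.0000 vs cont=0.0000 → 0.0000 [wait]  node(7,5) S=171.8951 payoff=0.0000 vs cont=0.0000 → 0.0000 [wait]  node(7,6) S=199.4144 payoff=0.0000 vs cont=0.0000 → 0.0000 [wait]  node(7,7) S=231.3394 payoff=0.0000 vs cont=0.0000 → 0.0000 [wait]  ⇒ S*(7)=94.9054
t_6: node(6,0) S=88.1139 payoff=28.5961 vs cont=28.2673 → 28.5961 [stop]  node(6,1) S=102.2204 payoff=14.4896 vs cont=15.2839 → 15.2839 [wait]  node(6,2) S=118.5852 payoff=0.0000 vs cont=5.2328 → 5.2328 [wait]  node(6,3) S=137.5700 payoff=0.0000 vs cont=0.8172 → 0.8172 [wait]  node(6,4) S=159.5941 payoff=0.0000 vs cont=0.0000 → 0.0000 [wait]  node(6,5) S=185.1442 payoff=0.0000 vs cont=0.0000 → 0.0000 [wait]  node(6,6) S=214.7846 payoff=0.0000 vs cont=0.0000 → 0.0000 [wait]  ⇒ S*(6)=88.1139
t_5: node(5,0) S=94.9054 payoff=21.8046 vs cont=21.8722 → 21.8722 [wait]  node(5,1) S=110.0992 payoff=6.6108 vs cont=10.2249 → 10.2249 [wait]  node(5,2) S=127.7254 payoff=0.0000 vs cont=3.0144 → 3.0144 [wait]  node(5,3) S=148.1734 payoff=0.0000 vs cont=0.4071 → 0.4071 [wait]  node(5,4) S=171.8951 payoff=0.0000 vs cont=0.0000 → 0.0000 [wait]  node(5,5) S=199.4144 payoff=0.0000 vs cont=0.0000 → 0.0000 [wait]  ⇒ S*(5)=-
t_4: node(4,0) S=102.2204 payoff=14.4896 vs cont=15.9980 → 15.9980 [wait]  node(4,1) S=118.5852 payoff=0.0000 vs cont=6.5977 → 6.5977 [wait]  node(4,2) S=137.5700 payoff=0.0000 vs cont=1.7048 → 1.7048 [wait]  node(4,3) S=159.5941 payoff=0.0000 vs cont=0.2028 → 0.2028 [wait]  node(4,4) S=185.1442 payoff=0.0000 vs cont=0.0000 → 0.0000 [wait]  ⇒ S*(4)=-
t_3: node(3,0) S=110.0992 payoff=6.6108 vs cont=11.2618 → 11.2618 [wait]  node(3,1) S=127.7254 payoff=0.0000 vs cont=4.1373 → 4.1373 [wait]  node(3,2) S=148.1734 payoff=0.0000 vs cont=0.9504 → 0.9504 [wait]  node(3,3) S=171.8951 payoff=0.0000 vs cont=0.1010 → 0.1010 [wait]  ⇒ S*(3)=-
t_2: node(2,0) S=118.5852 payoff=0.0000 vs cont=7.6746 → 7.6746 [wait]  node(2,1) S=137.5700 payoff=0.0000 vs cont=2.5353 → 2.5353 [wait]  node(2,2) S=159.5941 payoff=0.0000 vs cont=0.5238 → 0.5238 [wait]  ⇒ S*(2)=-
t_1: node(1,0) S=127.7254 payoff=0.0000 vs cont=5.0882 → 5.0882 [wait]  node(1,1) S=148.1734 payoff=0.0000 vs cont=1.5243 → 1.5243 [wait]  ⇒ S*(1)=-
t_0: node(0,0) S=137.5700 payoff=0.0000 vs cont=3.2954 → 3.2954 [wait]  ⇒ S*(0)=-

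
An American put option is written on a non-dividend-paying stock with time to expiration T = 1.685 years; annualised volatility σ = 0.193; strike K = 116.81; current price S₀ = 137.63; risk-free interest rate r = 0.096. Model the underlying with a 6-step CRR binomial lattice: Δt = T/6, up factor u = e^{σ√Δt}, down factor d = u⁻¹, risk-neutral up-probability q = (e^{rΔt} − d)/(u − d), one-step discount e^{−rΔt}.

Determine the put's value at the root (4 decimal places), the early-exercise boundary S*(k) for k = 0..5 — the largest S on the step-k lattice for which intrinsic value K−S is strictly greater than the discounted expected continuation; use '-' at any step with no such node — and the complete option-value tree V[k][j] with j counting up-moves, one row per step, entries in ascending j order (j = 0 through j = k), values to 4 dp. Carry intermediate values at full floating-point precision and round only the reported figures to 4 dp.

Δt=0.28083, u=1.10769, d=0.90278, q=0.60781, disc=e^(-rΔt)=0.97340
k=6 terminal: V=max(K-S,0) → 42.3024 25.3906 4.6403 0.0000 0.0000 0.0000 0.0000
k=5: j=0 S=82.5315 intr=34.2785 cont=31.1714 V=34.2785[EX]; j=1 S=101.2644 intr=15.5456 cont=12.4384 V=15.5456[EX]; j=2 S=124.2494 intr=0.0000 cont=1.7715 V=1.7715[hold]; j=3 S=152.4515 intr=0.0000 cont=0.0000 V=0.0000[hold]; j=4 S=187.0550 intr=0.0000 cont=0.0000 V=0.0000[hold]; j=5 S=229.5127 intr=0.0000 cont=0.0000 V=0.0000[hold]  S*(5)=101.2644
k=4: j=0 S=91.4194 intr=25.3906 cont=22.2835 V=25.3906[EX]; j=1 S=112.1697 intr=4.6403 cont=6.9827 V=6.9827[hold]; j=2 S=137.6300 intr=0.0000 cont=0.6763 V=0.6763[hold]; j=3 S=168.8692 intr=0.0000 cont=0.0000 V=0.0000[hold]; j=4 S=207.1991 intr=0.0000 cont=0.0000 V=0.0000[hold]  S*(4)=91.4194
k=3: j=0 S=101.2644 intr=15.5456 cont=13.8243 V=15.5456[EX]; j=1 S=124.2494 intr=0.0000 cont=3.0658 V=3.0658[hold]; j=2 S=152.4515 intr=0.0000 cont=0.2582 V=0.2582[hold]; j=3 S=187.0550 intr=0.0000 cont=0.0000 V=0.0000[hold]  S*(3)=101.2644
k=2: j=0 S=112.1697 intr=4.6403 cont=7.7485 V=7.7485[hold]; j=1 S=137.6300 intr=0.0000 cont=1.3231 V=1.3231[hold]; j=2 S=168.8692 intr=0.0000 cont=0.0986 V=0.0986[hold]  S*(2)=-
k=1: j=0 S=124.2494 intr=0.0000 cont=3.7409 V=3.7409[hold]; j=1 S=152.4515 intr=0.0000 cont=0.5634 V=0.5634[hold]  S*(1)=-
k=0: j=0 S=137.6300 intr=0.0000 cont=1.7614 V=1.7614[hold]  S*(0)=-

price = 1.7614
boundary = - - - 101.2644 91.4194 101.2644
tree:
1.7614
3.7409 0.5634
7.7485 1.3231 0.0986
15.5456 3.0658 0.2582 0.0000
25.3906 6.9827 0.6763 0.0000 0.0000
34.2785 15.5456 1.7715 0.0000 0.0000 0.0000
42.3024 25.3906 4.6403 0.0000 0.0000 0.0000 0.0000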